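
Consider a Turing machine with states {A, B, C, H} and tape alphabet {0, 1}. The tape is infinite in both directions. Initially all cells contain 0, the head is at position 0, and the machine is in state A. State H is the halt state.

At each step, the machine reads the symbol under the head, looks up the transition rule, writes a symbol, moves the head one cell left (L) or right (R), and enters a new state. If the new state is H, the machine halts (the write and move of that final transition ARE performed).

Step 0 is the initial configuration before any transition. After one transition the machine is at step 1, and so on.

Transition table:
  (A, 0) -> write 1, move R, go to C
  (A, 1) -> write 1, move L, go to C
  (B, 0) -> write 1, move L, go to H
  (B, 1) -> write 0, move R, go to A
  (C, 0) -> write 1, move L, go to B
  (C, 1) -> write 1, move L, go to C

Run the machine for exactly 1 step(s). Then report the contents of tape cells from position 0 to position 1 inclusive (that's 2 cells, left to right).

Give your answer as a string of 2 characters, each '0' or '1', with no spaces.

Answer: 10

Derivation:
Step 1: in state A at pos 0, read 0 -> (A,0)->write 1,move R,goto C. Now: state=C, head=1, tape[-1..2]=0100 (head:   ^)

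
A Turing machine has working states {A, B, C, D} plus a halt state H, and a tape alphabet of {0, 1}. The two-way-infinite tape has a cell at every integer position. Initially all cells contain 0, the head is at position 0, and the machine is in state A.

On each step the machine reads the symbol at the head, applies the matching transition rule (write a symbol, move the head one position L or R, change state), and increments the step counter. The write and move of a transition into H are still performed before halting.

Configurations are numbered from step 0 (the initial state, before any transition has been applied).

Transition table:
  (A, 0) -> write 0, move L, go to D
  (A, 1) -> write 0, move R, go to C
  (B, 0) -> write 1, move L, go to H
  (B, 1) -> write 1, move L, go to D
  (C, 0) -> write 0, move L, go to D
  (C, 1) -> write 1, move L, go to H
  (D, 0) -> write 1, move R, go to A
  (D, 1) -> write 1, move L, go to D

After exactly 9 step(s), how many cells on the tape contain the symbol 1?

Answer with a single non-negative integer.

Answer: 2

Derivation:
Step 1: in state A at pos 0, read 0 -> (A,0)->write 0,move L,goto D. Now: state=D, head=-1, tape[-2..1]=0000 (head:  ^)
Step 2: in state D at pos -1, read 0 -> (D,0)->write 1,move R,goto A. Now: state=A, head=0, tape[-2..1]=0100 (head:   ^)
Step 3: in state A at pos 0, read 0 -> (A,0)->write 0,move L,goto D. Now: state=D, head=-1, tape[-2..1]=0100 (head:  ^)
Step 4: in state D at pos -1, read 1 -> (D,1)->write 1,move L,goto D. Now: state=D, head=-2, tape[-3..1]=00100 (head:  ^)
Step 5: in state D at pos -2, read 0 -> (D,0)->write 1,move R,goto A. Now: state=A, head=-1, tape[-3..1]=01100 (head:   ^)
Step 6: in state A at pos -1, read 1 -> (A,1)->write 0,move R,goto C. Now: state=C, head=0, tape[-3..1]=01000 (head:    ^)
Step 7: in state C at pos 0, read 0 -> (C,0)->write 0,move L,goto D. Now: state=D, head=-1, tape[-3..1]=01000 (head:   ^)
Step 8: in state D at pos -1, read 0 -> (D,0)->write 1,move R,goto A. Now: state=A, head=0, tape[-3..1]=01100 (head:    ^)
Step 9: in state A at pos 0, read 0 -> (A,0)->write 0,move L,goto D. Now: state=D, head=-1, tape[-3..1]=01100 (head:   ^)
Cells containing 1 after step 9: {-2, -1} -> 2 cell(s)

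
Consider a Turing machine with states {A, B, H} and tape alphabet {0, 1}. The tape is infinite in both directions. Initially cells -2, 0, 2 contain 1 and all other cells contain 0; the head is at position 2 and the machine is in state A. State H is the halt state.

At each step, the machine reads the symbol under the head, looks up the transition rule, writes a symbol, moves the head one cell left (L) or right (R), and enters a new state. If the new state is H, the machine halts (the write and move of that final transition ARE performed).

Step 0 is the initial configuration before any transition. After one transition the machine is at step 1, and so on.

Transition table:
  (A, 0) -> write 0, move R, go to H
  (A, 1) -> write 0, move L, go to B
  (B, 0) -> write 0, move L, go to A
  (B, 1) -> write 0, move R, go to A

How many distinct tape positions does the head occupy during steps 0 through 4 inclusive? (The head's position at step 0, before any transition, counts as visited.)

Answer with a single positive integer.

Step 1: in state A at pos 2, read 1 -> (A,1)->write 0,move L,goto B. Now: state=B, head=1, tape[-3..3]=0101000 (head:     ^)
Step 2: in state B at pos 1, read 0 -> (B,0)->write 0,move L,goto A. Now: state=A, head=0, tape[-3..3]=0101000 (head:    ^)
Step 3: in state A at pos 0, read 1 -> (A,1)->write 0,move L,goto B. Now: state=B, head=-1, tape[-3..3]=0100000 (head:   ^)
Step 4: in state B at pos -1, read 0 -> (B,0)->write 0,move L,goto A. Now: state=A, head=-2, tape[-3..3]=0100000 (head:  ^)
Head positions at steps 0..4: starting at 2, distinct positions visited = {-2, -1, 0, 1, 2} -> 5 position(s)

Answer: 5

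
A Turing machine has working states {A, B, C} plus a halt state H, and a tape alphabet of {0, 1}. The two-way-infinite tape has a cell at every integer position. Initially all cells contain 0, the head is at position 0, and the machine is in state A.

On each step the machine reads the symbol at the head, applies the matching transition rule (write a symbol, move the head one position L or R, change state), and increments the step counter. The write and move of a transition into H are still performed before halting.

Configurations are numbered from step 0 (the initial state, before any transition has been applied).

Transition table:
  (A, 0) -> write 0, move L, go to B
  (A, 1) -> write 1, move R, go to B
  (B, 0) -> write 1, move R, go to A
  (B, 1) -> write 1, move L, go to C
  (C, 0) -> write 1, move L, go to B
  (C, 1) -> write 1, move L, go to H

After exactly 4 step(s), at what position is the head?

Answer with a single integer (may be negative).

Step 1: in state A at pos 0, read 0 -> (A,0)->write 0,move L,goto B. Now: state=B, head=-1, tape[-2..1]=0000 (head:  ^)
Step 2: in state B at pos -1, read 0 -> (B,0)->write 1,move R,goto A. Now: state=A, head=0, tape[-2..1]=0100 (head:   ^)
Step 3: in state A at pos 0, read 0 -> (A,0)->write 0,move L,goto B. Now: state=B, head=-1, tape[-2..1]=0100 (head:  ^)
Step 4: in state B at pos -1, read 1 -> (B,1)->write 1,move L,goto C. Now: state=C, head=-2, tape[-3..1]=00100 (head:  ^)

Answer: -2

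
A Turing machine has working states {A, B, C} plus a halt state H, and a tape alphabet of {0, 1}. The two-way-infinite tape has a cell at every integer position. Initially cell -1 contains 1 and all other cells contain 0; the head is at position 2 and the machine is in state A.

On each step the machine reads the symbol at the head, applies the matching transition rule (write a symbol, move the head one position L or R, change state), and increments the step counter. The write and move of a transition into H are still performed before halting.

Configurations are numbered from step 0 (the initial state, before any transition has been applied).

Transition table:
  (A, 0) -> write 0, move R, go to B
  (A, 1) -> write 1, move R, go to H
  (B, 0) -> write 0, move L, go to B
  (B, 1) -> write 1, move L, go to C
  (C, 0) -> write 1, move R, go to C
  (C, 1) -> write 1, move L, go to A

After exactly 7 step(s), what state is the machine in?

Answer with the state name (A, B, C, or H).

Step 1: in state A at pos 2, read 0 -> (A,0)->write 0,move R,goto B. Now: state=B, head=3, tape[-2..4]=0100000 (head:      ^)
Step 2: in state B at pos 3, read 0 -> (B,0)->write 0,move L,goto B. Now: state=B, head=2, tape[-2..4]=0100000 (head:     ^)
Step 3: in state B at pos 2, read 0 -> (B,0)->write 0,move L,goto B. Now: state=B, head=1, tape[-2..4]=0100000 (head:    ^)
Step 4: in state B at pos 1, read 0 -> (B,0)->write 0,move L,goto B. Now: state=B, head=0, tape[-2..4]=0100000 (head:   ^)
Step 5: in state B at pos 0, read 0 -> (B,0)->write 0,move L,goto B. Now: state=B, head=-1, tape[-2..4]=0100000 (head:  ^)
Step 6: in state B at pos -1, read 1 -> (B,1)->write 1,move L,goto C. Now: state=C, head=-2, tape[-3..4]=00100000 (head:  ^)
Step 7: in state C at pos -2, read 0 -> (C,0)->write 1,move R,goto C. Now: state=C, head=-1, tape[-3..4]=01100000 (head:   ^)

Answer: C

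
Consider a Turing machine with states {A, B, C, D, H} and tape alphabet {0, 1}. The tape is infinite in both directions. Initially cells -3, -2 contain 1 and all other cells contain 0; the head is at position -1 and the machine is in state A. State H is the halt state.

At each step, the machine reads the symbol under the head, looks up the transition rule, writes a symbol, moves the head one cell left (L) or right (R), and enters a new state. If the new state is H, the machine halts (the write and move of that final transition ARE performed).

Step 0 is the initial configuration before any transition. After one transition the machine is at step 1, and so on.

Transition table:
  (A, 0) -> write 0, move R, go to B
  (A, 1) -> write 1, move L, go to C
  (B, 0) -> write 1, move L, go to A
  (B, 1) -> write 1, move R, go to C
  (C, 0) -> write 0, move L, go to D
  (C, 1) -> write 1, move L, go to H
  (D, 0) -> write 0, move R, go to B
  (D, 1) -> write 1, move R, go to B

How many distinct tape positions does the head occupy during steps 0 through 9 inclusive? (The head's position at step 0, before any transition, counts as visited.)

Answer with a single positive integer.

Step 1: in state A at pos -1, read 0 -> (A,0)->write 0,move R,goto B. Now: state=B, head=0, tape[-4..1]=011000 (head:     ^)
Step 2: in state B at pos 0, read 0 -> (B,0)->write 1,move L,goto A. Now: state=A, head=-1, tape[-4..1]=011010 (head:    ^)
Step 3: in state A at pos -1, read 0 -> (A,0)->write 0,move R,goto B. Now: state=B, head=0, tape[-4..1]=011010 (head:     ^)
Step 4: in state B at pos 0, read 1 -> (B,1)->write 1,move R,goto C. Now: state=C, head=1, tape[-4..2]=0110100 (head:      ^)
Step 5: in state C at pos 1, read 0 -> (C,0)->write 0,move L,goto D. Now: state=D, head=0, tape[-4..2]=0110100 (head:     ^)
Step 6: in state D at pos 0, read 1 -> (D,1)->write 1,move R,goto B. Now: state=B, head=1, tape[-4..2]=0110100 (head:      ^)
Step 7: in state B at pos 1, read 0 -> (B,0)->write 1,move L,goto A. Now: state=A, head=0, tape[-4..2]=0110110 (head:     ^)
Step 8: in state A at pos 0, read 1 -> (A,1)->write 1,move L,goto C. Now: state=C, head=-1, tape[-4..2]=0110110 (head:    ^)
Step 9: in state C at pos -1, read 0 -> (C,0)->write 0,move L,goto D. Now: state=D, head=-2, tape[-4..2]=0110110 (head:   ^)
Head positions at steps 0..9: starting at -1, distinct positions visited = {-2, -1, 0, 1} -> 4 position(s)

Answer: 4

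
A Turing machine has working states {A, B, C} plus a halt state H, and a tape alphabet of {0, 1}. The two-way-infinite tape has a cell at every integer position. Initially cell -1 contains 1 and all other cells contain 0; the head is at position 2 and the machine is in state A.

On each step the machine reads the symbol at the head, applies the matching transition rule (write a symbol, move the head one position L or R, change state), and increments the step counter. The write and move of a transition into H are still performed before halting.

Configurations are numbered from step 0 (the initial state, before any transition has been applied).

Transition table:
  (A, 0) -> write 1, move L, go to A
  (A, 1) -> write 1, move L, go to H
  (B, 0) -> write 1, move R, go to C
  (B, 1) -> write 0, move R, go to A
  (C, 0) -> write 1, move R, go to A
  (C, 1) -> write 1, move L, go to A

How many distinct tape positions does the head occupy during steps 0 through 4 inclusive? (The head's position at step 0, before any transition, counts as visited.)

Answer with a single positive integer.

Answer: 5

Derivation:
Step 1: in state A at pos 2, read 0 -> (A,0)->write 1,move L,goto A. Now: state=A, head=1, tape[-2..3]=010010 (head:    ^)
Step 2: in state A at pos 1, read 0 -> (A,0)->write 1,move L,goto A. Now: state=A, head=0, tape[-2..3]=010110 (head:   ^)
Step 3: in state A at pos 0, read 0 -> (A,0)->write 1,move L,goto A. Now: state=A, head=-1, tape[-2..3]=011110 (head:  ^)
Step 4: in state A at pos -1, read 1 -> (A,1)->write 1,move L,goto H. Now: state=H, head=-2, tape[-3..3]=0011110 (head:  ^)
Head positions at steps 0..4: starting at 2, distinct positions visited = {-2, -1, 0, 1, 2} -> 5 position(s)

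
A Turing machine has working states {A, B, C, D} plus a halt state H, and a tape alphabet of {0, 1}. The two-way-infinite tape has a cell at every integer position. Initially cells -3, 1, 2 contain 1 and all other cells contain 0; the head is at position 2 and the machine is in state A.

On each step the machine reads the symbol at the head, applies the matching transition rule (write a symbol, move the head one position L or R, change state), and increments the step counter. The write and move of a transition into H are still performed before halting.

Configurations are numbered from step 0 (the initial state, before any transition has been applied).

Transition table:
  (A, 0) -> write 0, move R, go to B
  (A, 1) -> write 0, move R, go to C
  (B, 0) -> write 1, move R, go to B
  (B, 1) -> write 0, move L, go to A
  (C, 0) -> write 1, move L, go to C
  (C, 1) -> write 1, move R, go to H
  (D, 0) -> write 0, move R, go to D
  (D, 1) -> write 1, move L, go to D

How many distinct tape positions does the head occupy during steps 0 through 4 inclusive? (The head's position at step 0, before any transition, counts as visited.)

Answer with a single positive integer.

Answer: 3

Derivation:
Step 1: in state A at pos 2, read 1 -> (A,1)->write 0,move R,goto C. Now: state=C, head=3, tape[-4..4]=010001000 (head:        ^)
Step 2: in state C at pos 3, read 0 -> (C,0)->write 1,move L,goto C. Now: state=C, head=2, tape[-4..4]=010001010 (head:       ^)
Step 3: in state C at pos 2, read 0 -> (C,0)->write 1,move L,goto C. Now: state=C, head=1, tape[-4..4]=010001110 (head:      ^)
Step 4: in state C at pos 1, read 1 -> (C,1)->write 1,move R,goto H. Now: state=H, head=2, tape[-4..4]=010001110 (head:       ^)
Head positions at steps 0..4: starting at 2, distinct positions visited = {1, 2, 3} -> 3 position(s)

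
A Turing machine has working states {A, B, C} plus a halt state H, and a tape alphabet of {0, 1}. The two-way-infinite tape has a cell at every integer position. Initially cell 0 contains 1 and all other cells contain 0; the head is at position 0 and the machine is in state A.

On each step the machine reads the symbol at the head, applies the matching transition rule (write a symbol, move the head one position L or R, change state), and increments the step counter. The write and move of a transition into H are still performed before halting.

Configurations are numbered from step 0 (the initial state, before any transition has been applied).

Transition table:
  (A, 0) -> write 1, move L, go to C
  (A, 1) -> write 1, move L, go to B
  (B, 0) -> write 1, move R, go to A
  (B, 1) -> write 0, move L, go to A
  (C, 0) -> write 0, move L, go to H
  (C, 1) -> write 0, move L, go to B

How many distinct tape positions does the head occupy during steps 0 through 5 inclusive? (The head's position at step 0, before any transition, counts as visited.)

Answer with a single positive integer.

Step 1: in state A at pos 0, read 1 -> (A,1)->write 1,move L,goto B. Now: state=B, head=-1, tape[-2..1]=0010 (head:  ^)
Step 2: in state B at pos -1, read 0 -> (B,0)->write 1,move R,goto A. Now: state=A, head=0, tape[-2..1]=0110 (head:   ^)
Step 3: in state A at pos 0, read 1 -> (A,1)->write 1,move L,goto B. Now: state=B, head=-1, tape[-2..1]=0110 (head:  ^)
Step 4: in state B at pos -1, read 1 -> (B,1)->write 0,move L,goto A. Now: state=A, head=-2, tape[-3..1]=00010 (head:  ^)
Step 5: in state A at pos -2, read 0 -> (A,0)->write 1,move L,goto C. Now: state=C, head=-3, tape[-4..1]=001010 (head:  ^)
Head positions at steps 0..5: starting at 0, distinct positions visited = {-3, -2, -1, 0} -> 4 position(s)

Answer: 4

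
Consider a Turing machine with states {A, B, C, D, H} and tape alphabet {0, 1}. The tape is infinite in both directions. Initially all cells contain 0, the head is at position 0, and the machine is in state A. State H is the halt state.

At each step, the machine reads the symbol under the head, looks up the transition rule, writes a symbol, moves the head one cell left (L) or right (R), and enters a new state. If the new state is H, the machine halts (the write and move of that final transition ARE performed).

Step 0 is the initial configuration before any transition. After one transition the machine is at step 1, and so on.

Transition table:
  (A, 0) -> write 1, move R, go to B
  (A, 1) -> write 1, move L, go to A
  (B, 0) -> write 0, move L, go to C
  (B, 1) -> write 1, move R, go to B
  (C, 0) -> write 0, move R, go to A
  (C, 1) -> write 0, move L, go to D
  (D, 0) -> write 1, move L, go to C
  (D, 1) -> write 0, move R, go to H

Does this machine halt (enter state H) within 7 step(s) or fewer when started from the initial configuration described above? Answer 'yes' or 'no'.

Step 1: in state A at pos 0, read 0 -> (A,0)->write 1,move R,goto B. Now: state=B, head=1, tape[-1..2]=0100 (head:   ^)
Step 2: in state B at pos 1, read 0 -> (B,0)->write 0,move L,goto C. Now: state=C, head=0, tape[-1..2]=0100 (head:  ^)
Step 3: in state C at pos 0, read 1 -> (C,1)->write 0,move L,goto D. Now: state=D, head=-1, tape[-2..2]=00000 (head:  ^)
Step 4: in state D at pos -1, read 0 -> (D,0)->write 1,move L,goto C. Now: state=C, head=-2, tape[-3..2]=001000 (head:  ^)
Step 5: in state C at pos -2, read 0 -> (C,0)->write 0,move R,goto A. Now: state=A, head=-1, tape[-3..2]=001000 (head:   ^)
Step 6: in state A at pos -1, read 1 -> (A,1)->write 1,move L,goto A. Now: state=A, head=-2, tape[-3..2]=001000 (head:  ^)
Step 7: in state A at pos -2, read 0 -> (A,0)->write 1,move R,goto B. Now: state=B, head=-1, tape[-3..2]=011000 (head:   ^)
After 7 step(s): state = B (not H) -> not halted within 7 -> no

Answer: no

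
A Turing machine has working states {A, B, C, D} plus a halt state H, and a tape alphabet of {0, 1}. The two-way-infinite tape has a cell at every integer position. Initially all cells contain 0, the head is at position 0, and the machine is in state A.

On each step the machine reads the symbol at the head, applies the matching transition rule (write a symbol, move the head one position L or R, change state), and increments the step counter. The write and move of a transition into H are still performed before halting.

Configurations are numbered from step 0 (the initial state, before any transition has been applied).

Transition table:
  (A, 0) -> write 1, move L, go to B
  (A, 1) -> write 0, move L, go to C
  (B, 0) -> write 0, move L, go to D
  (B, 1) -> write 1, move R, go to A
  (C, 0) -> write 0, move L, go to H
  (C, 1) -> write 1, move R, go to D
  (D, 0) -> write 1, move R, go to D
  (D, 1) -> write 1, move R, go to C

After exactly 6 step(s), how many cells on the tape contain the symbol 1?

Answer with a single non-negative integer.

Answer: 3

Derivation:
Step 1: in state A at pos 0, read 0 -> (A,0)->write 1,move L,goto B. Now: state=B, head=-1, tape[-2..1]=0010 (head:  ^)
Step 2: in state B at pos -1, read 0 -> (B,0)->write 0,move L,goto D. Now: state=D, head=-2, tape[-3..1]=00010 (head:  ^)
Step 3: in state D at pos -2, read 0 -> (D,0)->write 1,move R,goto D. Now: state=D, head=-1, tape[-3..1]=01010 (head:   ^)
Step 4: in state D at pos -1, read 0 -> (D,0)->write 1,move R,goto D. Now: state=D, head=0, tape[-3..1]=01110 (head:    ^)
Step 5: in state D at pos 0, read 1 -> (D,1)->write 1,move R,goto C. Now: state=C, head=1, tape[-3..2]=011100 (head:     ^)
Step 6: in state C at pos 1, read 0 -> (C,0)->write 0,move L,goto H. Now: state=H, head=0, tape[-3..2]=011100 (head:    ^)
Cells containing 1 after step 6: {-2, -1, 0} -> 3 cell(s)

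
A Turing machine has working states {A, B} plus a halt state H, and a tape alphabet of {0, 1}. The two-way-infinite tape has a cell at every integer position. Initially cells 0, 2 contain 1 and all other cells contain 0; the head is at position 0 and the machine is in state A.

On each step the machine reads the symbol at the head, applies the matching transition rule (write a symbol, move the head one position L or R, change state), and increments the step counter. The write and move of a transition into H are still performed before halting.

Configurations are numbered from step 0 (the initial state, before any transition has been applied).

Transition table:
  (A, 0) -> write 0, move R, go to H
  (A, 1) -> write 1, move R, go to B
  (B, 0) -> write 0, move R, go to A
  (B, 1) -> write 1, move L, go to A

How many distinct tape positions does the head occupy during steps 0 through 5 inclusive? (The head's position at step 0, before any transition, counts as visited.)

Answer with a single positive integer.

Step 1: in state A at pos 0, read 1 -> (A,1)->write 1,move R,goto B. Now: state=B, head=1, tape[-1..3]=01010 (head:   ^)
Step 2: in state B at pos 1, read 0 -> (B,0)->write 0,move R,goto A. Now: state=A, head=2, tape[-1..3]=01010 (head:    ^)
Step 3: in state A at pos 2, read 1 -> (A,1)->write 1,move R,goto B. Now: state=B, head=3, tape[-1..4]=010100 (head:     ^)
Step 4: in state B at pos 3, read 0 -> (B,0)->write 0,move R,goto A. Now: state=A, head=4, tape[-1..5]=0101000 (head:      ^)
Step 5: in state A at pos 4, read 0 -> (A,0)->write 0,move R,goto H. Now: state=H, head=5, tape[-1..6]=01010000 (head:       ^)
Head positions at steps 0..5: starting at 0, distinct positions visited = {0, 1, 2, 3, 4, 5} -> 6 position(s)

Answer: 6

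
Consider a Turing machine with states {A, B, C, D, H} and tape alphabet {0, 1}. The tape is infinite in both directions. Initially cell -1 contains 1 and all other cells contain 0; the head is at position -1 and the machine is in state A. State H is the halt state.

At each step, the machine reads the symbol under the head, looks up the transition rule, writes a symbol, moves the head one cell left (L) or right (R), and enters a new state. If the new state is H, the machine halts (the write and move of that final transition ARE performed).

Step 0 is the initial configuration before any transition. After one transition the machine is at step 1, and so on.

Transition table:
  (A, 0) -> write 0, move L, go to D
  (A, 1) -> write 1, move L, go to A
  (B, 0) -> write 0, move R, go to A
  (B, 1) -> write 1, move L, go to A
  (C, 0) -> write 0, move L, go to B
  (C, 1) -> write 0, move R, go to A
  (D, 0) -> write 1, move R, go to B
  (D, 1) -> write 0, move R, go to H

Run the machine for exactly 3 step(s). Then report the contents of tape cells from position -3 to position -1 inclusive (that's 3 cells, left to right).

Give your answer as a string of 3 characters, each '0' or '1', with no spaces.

Answer: 101

Derivation:
Step 1: in state A at pos -1, read 1 -> (A,1)->write 1,move L,goto A. Now: state=A, head=-2, tape[-3..0]=0010 (head:  ^)
Step 2: in state A at pos -2, read 0 -> (A,0)->write 0,move L,goto D. Now: state=D, head=-3, tape[-4..0]=00010 (head:  ^)
Step 3: in state D at pos -3, read 0 -> (D,0)->write 1,move R,goto B. Now: state=B, head=-2, tape[-4..0]=01010 (head:   ^)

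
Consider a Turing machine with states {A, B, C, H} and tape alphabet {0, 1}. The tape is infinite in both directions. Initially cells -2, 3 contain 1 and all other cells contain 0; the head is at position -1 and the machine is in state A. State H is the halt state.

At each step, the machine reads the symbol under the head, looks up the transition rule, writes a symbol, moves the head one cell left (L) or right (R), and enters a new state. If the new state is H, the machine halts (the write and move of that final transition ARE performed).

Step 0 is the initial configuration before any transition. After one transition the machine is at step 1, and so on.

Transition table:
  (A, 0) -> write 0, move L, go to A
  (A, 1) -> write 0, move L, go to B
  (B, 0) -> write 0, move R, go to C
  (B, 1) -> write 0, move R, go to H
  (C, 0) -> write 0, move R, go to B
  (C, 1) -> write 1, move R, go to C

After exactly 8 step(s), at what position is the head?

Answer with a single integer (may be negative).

Answer: 3

Derivation:
Step 1: in state A at pos -1, read 0 -> (A,0)->write 0,move L,goto A. Now: state=A, head=-2, tape[-3..4]=01000010 (head:  ^)
Step 2: in state A at pos -2, read 1 -> (A,1)->write 0,move L,goto B. Now: state=B, head=-3, tape[-4..4]=000000010 (head:  ^)
Step 3: in state B at pos -3, read 0 -> (B,0)->write 0,move R,goto C. Now: state=C, head=-2, tape[-4..4]=000000010 (head:   ^)
Step 4: in state C at pos -2, read 0 -> (C,0)->write 0,move R,goto B. Now: state=B, head=-1, tape[-4..4]=000000010 (head:    ^)
Step 5: in state B at pos -1, read 0 -> (B,0)->write 0,move R,goto C. Now: state=C, head=0, tape[-4..4]=000000010 (head:     ^)
Step 6: in state C at pos 0, read 0 -> (C,0)->write 0,move R,goto B. Now: state=B, head=1, tape[-4..4]=000000010 (head:      ^)
Step 7: in state B at pos 1, read 0 -> (B,0)->write 0,move R,goto C. Now: state=C, head=2, tape[-4..4]=000000010 (head:       ^)
Step 8: in state C at pos 2, read 0 -> (C,0)->write 0,move R,goto B. Now: state=B, head=3, tape[-4..4]=000000010 (head:        ^)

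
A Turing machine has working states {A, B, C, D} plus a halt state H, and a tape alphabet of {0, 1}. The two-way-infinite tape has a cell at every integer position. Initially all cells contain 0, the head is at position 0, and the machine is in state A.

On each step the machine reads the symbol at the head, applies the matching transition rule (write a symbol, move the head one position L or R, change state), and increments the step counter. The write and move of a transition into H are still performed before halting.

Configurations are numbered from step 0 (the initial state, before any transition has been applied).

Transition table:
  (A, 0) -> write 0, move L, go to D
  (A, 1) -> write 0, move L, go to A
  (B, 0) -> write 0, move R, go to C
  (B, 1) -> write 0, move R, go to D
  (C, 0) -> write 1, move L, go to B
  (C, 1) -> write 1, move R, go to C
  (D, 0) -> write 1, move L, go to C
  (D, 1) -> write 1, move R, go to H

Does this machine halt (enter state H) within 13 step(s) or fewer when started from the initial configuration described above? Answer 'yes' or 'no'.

Step 1: in state A at pos 0, read 0 -> (A,0)->write 0,move L,goto D. Now: state=D, head=-1, tape[-2..1]=0000 (head:  ^)
Step 2: in state D at pos -1, read 0 -> (D,0)->write 1,move L,goto C. Now: state=C, head=-2, tape[-3..1]=00100 (head:  ^)
Step 3: in state C at pos -2, read 0 -> (C,0)->write 1,move L,goto B. Now: state=B, head=-3, tape[-4..1]=001100 (head:  ^)
Step 4: in state B at pos -3, read 0 -> (B,0)->write 0,move R,goto C. Now: state=C, head=-2, tape[-4..1]=001100 (head:   ^)
Step 5: in state C at pos -2, read 1 -> (C,1)->write 1,move R,goto C. Now: state=C, head=-1, tape[-4..1]=001100 (head:    ^)
Step 6: in state C at pos -1, read 1 -> (C,1)->write 1,move R,goto C. Now: state=C, head=0, tape[-4..1]=001100 (head:     ^)
Step 7: in state C at pos 0, read 0 -> (C,0)->write 1,move L,goto B. Now: state=B, head=-1, tape[-4..1]=001110 (head:    ^)
Step 8: in state B at pos -1, read 1 -> (B,1)->write 0,move R,goto D. Now: state=D, head=0, tape[-4..1]=001010 (head:     ^)
Step 9: in state D at pos 0, read 1 -> (D,1)->write 1,move R,goto H. Now: state=H, head=1, tape[-4..2]=0010100 (head:      ^)
State H reached at step 9; 9 <= 13 -> yes

Answer: yes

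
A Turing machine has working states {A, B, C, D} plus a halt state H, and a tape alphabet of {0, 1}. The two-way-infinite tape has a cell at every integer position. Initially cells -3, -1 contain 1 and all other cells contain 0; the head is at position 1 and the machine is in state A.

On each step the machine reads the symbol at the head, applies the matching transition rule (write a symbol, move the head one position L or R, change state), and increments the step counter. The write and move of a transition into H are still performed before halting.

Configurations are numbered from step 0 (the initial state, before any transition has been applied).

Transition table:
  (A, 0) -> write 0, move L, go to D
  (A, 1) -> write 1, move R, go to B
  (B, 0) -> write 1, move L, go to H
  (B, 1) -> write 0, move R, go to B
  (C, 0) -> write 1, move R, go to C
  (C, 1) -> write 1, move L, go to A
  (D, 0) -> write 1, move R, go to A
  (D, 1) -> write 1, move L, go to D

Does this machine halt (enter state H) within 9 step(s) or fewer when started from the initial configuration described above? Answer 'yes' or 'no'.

Answer: yes

Derivation:
Step 1: in state A at pos 1, read 0 -> (A,0)->write 0,move L,goto D. Now: state=D, head=0, tape[-4..2]=0101000 (head:     ^)
Step 2: in state D at pos 0, read 0 -> (D,0)->write 1,move R,goto A. Now: state=A, head=1, tape[-4..2]=0101100 (head:      ^)
Step 3: in state A at pos 1, read 0 -> (A,0)->write 0,move L,goto D. Now: state=D, head=0, tape[-4..2]=0101100 (head:     ^)
Step 4: in state D at pos 0, read 1 -> (D,1)->write 1,move L,goto D. Now: state=D, head=-1, tape[-4..2]=0101100 (head:    ^)
Step 5: in state D at pos -1, read 1 -> (D,1)->write 1,move L,goto D. Now: state=D, head=-2, tape[-4..2]=0101100 (head:   ^)
Step 6: in state D at pos -2, read 0 -> (D,0)->write 1,move R,goto A. Now: state=A, head=-1, tape[-4..2]=0111100 (head:    ^)
Step 7: in state A at pos -1, read 1 -> (A,1)->write 1,move R,goto B. Now: state=B, head=0, tape[-4..2]=0111100 (head:     ^)
Step 8: in state B at pos 0, read 1 -> (B,1)->write 0,move R,goto B. Now: state=B, head=1, tape[-4..2]=0111000 (head:      ^)
Step 9: in state B at pos 1, read 0 -> (B,0)->write 1,move L,goto H. Now: state=H, head=0, tape[-4..2]=0111010 (head:     ^)
State H reached at step 9; 9 <= 9 -> yes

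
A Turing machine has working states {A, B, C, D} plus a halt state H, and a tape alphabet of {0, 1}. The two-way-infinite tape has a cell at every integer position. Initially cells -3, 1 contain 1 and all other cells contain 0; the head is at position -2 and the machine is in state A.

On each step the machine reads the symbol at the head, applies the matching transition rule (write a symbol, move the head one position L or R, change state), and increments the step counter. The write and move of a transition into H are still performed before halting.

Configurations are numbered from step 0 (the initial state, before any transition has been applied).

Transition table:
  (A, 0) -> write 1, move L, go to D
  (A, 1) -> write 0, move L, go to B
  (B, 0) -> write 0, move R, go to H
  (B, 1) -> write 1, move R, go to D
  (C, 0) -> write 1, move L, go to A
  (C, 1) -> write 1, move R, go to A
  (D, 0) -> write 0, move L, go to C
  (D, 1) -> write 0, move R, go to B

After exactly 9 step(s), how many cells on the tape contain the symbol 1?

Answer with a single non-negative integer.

Answer: 2

Derivation:
Step 1: in state A at pos -2, read 0 -> (A,0)->write 1,move L,goto D. Now: state=D, head=-3, tape[-4..2]=0110010 (head:  ^)
Step 2: in state D at pos -3, read 1 -> (D,1)->write 0,move R,goto B. Now: state=B, head=-2, tape[-4..2]=0010010 (head:   ^)
Step 3: in state B at pos -2, read 1 -> (B,1)->write 1,move R,goto D. Now: state=D, head=-1, tape[-4..2]=0010010 (head:    ^)
Step 4: in state D at pos -1, read 0 -> (D,0)->write 0,move L,goto C. Now: state=C, head=-2, tape[-4..2]=0010010 (head:   ^)
Step 5: in state C at pos -2, read 1 -> (C,1)->write 1,move R,goto A. Now: state=A, head=-1, tape[-4..2]=0010010 (head:    ^)
Step 6: in state A at pos -1, read 0 -> (A,0)->write 1,move L,goto D. Now: state=D, head=-2, tape[-4..2]=0011010 (head:   ^)
Step 7: in state D at pos -2, read 1 -> (D,1)->write 0,move R,goto B. Now: state=B, head=-1, tape[-4..2]=0001010 (head:    ^)
Step 8: in state B at pos -1, read 1 -> (B,1)->write 1,move R,goto D. Now: state=D, head=0, tape[-4..2]=0001010 (head:     ^)
Step 9: in state D at pos 0, read 0 -> (D,0)->write 0,move L,goto C. Now: state=C, head=-1, tape[-4..2]=0001010 (head:    ^)
Cells containing 1 after step 9: {-1, 1} -> 2 cell(s)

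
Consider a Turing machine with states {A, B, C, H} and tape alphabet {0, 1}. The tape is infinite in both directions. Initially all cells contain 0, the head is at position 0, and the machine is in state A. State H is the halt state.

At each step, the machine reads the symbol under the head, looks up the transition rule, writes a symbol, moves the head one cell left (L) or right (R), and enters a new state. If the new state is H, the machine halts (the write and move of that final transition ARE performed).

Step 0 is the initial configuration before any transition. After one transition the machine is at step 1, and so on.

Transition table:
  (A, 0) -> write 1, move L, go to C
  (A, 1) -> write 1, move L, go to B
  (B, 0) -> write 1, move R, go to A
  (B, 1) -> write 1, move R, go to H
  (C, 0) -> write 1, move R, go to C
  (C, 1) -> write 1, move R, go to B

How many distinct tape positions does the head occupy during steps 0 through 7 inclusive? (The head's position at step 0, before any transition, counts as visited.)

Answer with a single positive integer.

Step 1: in state A at pos 0, read 0 -> (A,0)->write 1,move L,goto C. Now: state=C, head=-1, tape[-2..1]=0010 (head:  ^)
Step 2: in state C at pos -1, read 0 -> (C,0)->write 1,move R,goto C. Now: state=C, head=0, tape[-2..1]=0110 (head:   ^)
Step 3: in state C at pos 0, read 1 -> (C,1)->write 1,move R,goto B. Now: state=B, head=1, tape[-2..2]=01100 (head:    ^)
Step 4: in state B at pos 1, read 0 -> (B,0)->write 1,move R,goto A. Now: state=A, head=2, tape[-2..3]=011100 (head:     ^)
Step 5: in state A at pos 2, read 0 -> (A,0)->write 1,move L,goto C. Now: state=C, head=1, tape[-2..3]=011110 (head:    ^)
Step 6: in state C at pos 1, read 1 -> (C,1)->write 1,move R,goto B. Now: state=B, head=2, tape[-2..3]=011110 (head:     ^)
Step 7: in state B at pos 2, read 1 -> (B,1)->write 1,move R,goto H. Now: state=H, head=3, tape[-2..4]=0111100 (head:      ^)
Head positions at steps 0..7: starting at 0, distinct positions visited = {-1, 0, 1, 2, 3} -> 5 position(s)

Answer: 5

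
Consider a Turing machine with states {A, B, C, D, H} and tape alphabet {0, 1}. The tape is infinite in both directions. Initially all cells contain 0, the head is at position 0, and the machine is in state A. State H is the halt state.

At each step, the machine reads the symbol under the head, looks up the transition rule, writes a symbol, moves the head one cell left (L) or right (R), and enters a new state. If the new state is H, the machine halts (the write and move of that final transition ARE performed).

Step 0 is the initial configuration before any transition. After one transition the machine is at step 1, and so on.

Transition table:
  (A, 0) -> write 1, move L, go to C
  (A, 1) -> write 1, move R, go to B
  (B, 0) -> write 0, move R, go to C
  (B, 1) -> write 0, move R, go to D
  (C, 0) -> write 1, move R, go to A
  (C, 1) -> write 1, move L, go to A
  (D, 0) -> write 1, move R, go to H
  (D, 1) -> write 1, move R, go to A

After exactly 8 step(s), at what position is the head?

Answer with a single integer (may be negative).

Step 1: in state A at pos 0, read 0 -> (A,0)->write 1,move L,goto C. Now: state=C, head=-1, tape[-2..1]=0010 (head:  ^)
Step 2: in state C at pos -1, read 0 -> (C,0)->write 1,move R,goto A. Now: state=A, head=0, tape[-2..1]=0110 (head:   ^)
Step 3: in state A at pos 0, read 1 -> (A,1)->write 1,move R,goto B. Now: state=B, head=1, tape[-2..2]=01100 (head:    ^)
Step 4: in state B at pos 1, read 0 -> (B,0)->write 0,move R,goto C. Now: state=C, head=2, tape[-2..3]=011000 (head:     ^)
Step 5: in state C at pos 2, read 0 -> (C,0)->write 1,move R,goto A. Now: state=A, head=3, tape[-2..4]=0110100 (head:      ^)
Step 6: in state A at pos 3, read 0 -> (A,0)->write 1,move L,goto C. Now: state=C, head=2, tape[-2..4]=0110110 (head:     ^)
Step 7: in state C at pos 2, read 1 -> (C,1)->write 1,move L,goto A. Now: state=A, head=1, tape[-2..4]=0110110 (head:    ^)
Step 8: in state A at pos 1, read 0 -> (A,0)->write 1,move L,goto C. Now: state=C, head=0, tape[-2..4]=0111110 (head:   ^)

Answer: 0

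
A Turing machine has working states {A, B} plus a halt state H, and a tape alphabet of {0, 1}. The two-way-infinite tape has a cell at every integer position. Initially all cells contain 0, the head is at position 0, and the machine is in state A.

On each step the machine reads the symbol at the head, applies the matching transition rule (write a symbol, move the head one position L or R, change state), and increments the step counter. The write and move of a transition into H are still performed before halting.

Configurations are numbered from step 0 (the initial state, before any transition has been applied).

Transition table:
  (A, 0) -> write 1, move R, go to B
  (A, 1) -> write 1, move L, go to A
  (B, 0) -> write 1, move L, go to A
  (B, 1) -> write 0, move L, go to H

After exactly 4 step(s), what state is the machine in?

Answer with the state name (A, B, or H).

Answer: B

Derivation:
Step 1: in state A at pos 0, read 0 -> (A,0)->write 1,move R,goto B. Now: state=B, head=1, tape[-1..2]=0100 (head:   ^)
Step 2: in state B at pos 1, read 0 -> (B,0)->write 1,move L,goto A. Now: state=A, head=0, tape[-1..2]=0110 (head:  ^)
Step 3: in state A at pos 0, read 1 -> (A,1)->write 1,move L,goto A. Now: state=A, head=-1, tape[-2..2]=00110 (head:  ^)
Step 4: in state A at pos -1, read 0 -> (A,0)->write 1,move R,goto B. Now: state=B, head=0, tape[-2..2]=01110 (head:   ^)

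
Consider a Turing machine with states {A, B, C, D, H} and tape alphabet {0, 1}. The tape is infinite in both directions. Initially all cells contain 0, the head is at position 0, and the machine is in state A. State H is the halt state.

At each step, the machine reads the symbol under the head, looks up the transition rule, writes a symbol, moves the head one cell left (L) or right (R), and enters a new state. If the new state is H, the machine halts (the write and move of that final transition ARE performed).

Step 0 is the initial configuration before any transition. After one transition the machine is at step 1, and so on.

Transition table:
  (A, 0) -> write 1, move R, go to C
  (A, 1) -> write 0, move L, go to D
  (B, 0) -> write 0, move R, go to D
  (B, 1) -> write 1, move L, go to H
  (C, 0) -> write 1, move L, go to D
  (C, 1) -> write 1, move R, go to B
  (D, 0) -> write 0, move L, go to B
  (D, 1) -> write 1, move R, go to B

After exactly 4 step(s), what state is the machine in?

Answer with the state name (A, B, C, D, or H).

Answer: H

Derivation:
Step 1: in state A at pos 0, read 0 -> (A,0)->write 1,move R,goto C. Now: state=C, head=1, tape[-1..2]=0100 (head:   ^)
Step 2: in state C at pos 1, read 0 -> (C,0)->write 1,move L,goto D. Now: state=D, head=0, tape[-1..2]=0110 (head:  ^)
Step 3: in state D at pos 0, read 1 -> (D,1)->write 1,move R,goto B. Now: state=B, head=1, tape[-1..2]=0110 (head:   ^)
Step 4: in state B at pos 1, read 1 -> (B,1)->write 1,move L,goto H. Now: state=H, head=0, tape[-1..2]=0110 (head:  ^)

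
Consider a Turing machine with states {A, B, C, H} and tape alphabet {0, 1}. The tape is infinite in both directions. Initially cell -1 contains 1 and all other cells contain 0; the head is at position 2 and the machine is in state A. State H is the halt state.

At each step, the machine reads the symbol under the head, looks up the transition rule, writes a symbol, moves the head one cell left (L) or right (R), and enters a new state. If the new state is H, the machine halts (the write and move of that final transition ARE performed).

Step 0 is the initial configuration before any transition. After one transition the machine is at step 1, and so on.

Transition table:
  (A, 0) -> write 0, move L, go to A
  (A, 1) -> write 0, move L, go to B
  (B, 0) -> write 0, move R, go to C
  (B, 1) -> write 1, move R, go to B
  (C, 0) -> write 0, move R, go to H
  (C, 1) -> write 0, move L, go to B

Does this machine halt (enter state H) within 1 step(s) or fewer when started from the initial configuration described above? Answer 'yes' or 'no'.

Step 1: in state A at pos 2, read 0 -> (A,0)->write 0,move L,goto A. Now: state=A, head=1, tape[-2..3]=010000 (head:    ^)
After 1 step(s): state = A (not H) -> not halted within 1 -> no

Answer: no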